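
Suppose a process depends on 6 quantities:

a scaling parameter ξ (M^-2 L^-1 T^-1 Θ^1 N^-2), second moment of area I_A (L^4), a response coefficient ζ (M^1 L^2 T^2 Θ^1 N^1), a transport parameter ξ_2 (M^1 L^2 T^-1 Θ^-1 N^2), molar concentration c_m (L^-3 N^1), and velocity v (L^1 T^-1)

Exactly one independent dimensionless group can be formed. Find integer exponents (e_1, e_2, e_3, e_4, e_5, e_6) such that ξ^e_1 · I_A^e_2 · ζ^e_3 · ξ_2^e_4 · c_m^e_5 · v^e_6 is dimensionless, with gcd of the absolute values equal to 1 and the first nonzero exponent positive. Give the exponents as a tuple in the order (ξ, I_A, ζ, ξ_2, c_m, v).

(2, -3, 1, 3, -3, -3)

M: e_1·(-2) + e_2·(0) + e_3·(1) + e_4·(1) + e_5·(0) + e_6·(0) = 0
L: e_1·(-1) + e_2·(4) + e_3·(2) + e_4·(2) + e_5·(-3) + e_6·(1) = 0
T: e_1·(-1) + e_2·(0) + e_3·(2) + e_4·(-1) + e_5·(0) + e_6·(-1) = 0
Θ: e_1·(1) + e_2·(0) + e_3·(1) + e_4·(-1) + e_5·(0) + e_6·(0) = 0
N: e_1·(-2) + e_2·(0) + e_3·(1) + e_4·(2) + e_5·(1) + e_6·(0) = 0
Solving this homogeneous linear system for the smallest-integer solution (first nonzero entry positive) gives (2, -3, 1, 3, -3, -3).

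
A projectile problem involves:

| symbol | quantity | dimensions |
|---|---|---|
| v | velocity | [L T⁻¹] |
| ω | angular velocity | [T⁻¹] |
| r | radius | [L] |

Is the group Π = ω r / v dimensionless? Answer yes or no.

Sum the exponent of each base dimension across the product:
  L: −[v]_L + [ω]_L + [r]_L = −(1) + (0) + (1) = 0
  T: −[v]_T + [ω]_T + [r]_T = −(-1) + (-1) + (0) = 0
All base exponents vanish — dimensionless.

yes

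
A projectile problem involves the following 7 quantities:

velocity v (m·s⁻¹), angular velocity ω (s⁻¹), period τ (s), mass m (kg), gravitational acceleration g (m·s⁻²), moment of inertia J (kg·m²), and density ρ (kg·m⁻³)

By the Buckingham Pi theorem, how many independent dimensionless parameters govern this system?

There are 7 variables and 3 base dimensions (M, L, T).
The dimension matrix has rank 3.
Independent dimensionless groups: 7 − 3 = 4.

4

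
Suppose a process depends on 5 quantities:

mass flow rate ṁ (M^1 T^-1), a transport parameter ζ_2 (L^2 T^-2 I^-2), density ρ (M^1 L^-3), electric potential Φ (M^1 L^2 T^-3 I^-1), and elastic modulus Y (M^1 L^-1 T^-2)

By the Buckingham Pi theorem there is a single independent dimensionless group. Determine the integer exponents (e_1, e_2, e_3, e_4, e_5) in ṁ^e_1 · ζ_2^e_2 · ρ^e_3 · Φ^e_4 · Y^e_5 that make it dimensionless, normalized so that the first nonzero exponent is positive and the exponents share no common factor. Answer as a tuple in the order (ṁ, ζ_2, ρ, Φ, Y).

(2, 1, -1, -2, 1)

M: e_1·(1) + e_2·(0) + e_3·(1) + e_4·(1) + e_5·(1) = 0
L: e_1·(0) + e_2·(2) + e_3·(-3) + e_4·(2) + e_5·(-1) = 0
T: e_1·(-1) + e_2·(-2) + e_3·(0) + e_4·(-3) + e_5·(-2) = 0
I: e_1·(0) + e_2·(-2) + e_3·(0) + e_4·(-1) + e_5·(0) = 0
Solving this homogeneous linear system for the smallest-integer solution (first nonzero entry positive) gives (2, 1, -1, -2, 1).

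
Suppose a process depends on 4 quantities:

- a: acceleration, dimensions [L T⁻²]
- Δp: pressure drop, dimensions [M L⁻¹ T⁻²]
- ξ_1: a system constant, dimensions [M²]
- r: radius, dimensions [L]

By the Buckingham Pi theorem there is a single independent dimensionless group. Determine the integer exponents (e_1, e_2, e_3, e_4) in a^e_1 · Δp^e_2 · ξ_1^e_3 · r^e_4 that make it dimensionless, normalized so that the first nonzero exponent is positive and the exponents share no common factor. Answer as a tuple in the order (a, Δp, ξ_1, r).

M: e_1·(0) + e_2·(1) + e_3·(2) + e_4·(0) = 0
L: e_1·(1) + e_2·(-1) + e_3·(0) + e_4·(1) = 0
T: e_1·(-2) + e_2·(-2) + e_3·(0) + e_4·(0) = 0
Solving this homogeneous linear system for the smallest-integer solution (first nonzero entry positive) gives (2, -2, 1, -4).

(2, -2, 1, -4)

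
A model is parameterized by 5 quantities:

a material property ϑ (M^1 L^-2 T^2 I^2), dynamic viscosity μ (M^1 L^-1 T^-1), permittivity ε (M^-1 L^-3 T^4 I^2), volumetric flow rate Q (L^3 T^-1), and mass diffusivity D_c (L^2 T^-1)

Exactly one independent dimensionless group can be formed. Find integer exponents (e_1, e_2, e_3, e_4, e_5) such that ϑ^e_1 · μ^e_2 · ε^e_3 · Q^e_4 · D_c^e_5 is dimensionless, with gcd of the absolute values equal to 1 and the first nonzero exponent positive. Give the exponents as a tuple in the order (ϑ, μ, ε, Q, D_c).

M: e_1·(1) + e_2·(1) + e_3·(-1) + e_4·(0) + e_5·(0) = 0
L: e_1·(-2) + e_2·(-1) + e_3·(-3) + e_4·(3) + e_5·(2) = 0
T: e_1·(2) + e_2·(-1) + e_3·(4) + e_4·(-1) + e_5·(-1) = 0
I: e_1·(2) + e_2·(0) + e_3·(2) + e_4·(0) + e_5·(0) = 0
Solving this homogeneous linear system for the smallest-integer solution (first nonzero entry positive) gives (1, -2, -1, -3, 3).

(1, -2, -1, -3, 3)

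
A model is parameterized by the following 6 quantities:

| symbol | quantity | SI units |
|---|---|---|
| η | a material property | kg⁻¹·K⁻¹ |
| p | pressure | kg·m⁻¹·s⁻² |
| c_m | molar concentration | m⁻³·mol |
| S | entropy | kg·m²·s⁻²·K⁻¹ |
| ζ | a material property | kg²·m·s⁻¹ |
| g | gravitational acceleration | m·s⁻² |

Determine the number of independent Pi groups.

There are 6 variables and 5 base dimensions (M, L, T, Θ, N).
The dimension matrix has rank 5.
Independent dimensionless groups: 6 − 5 = 1.

1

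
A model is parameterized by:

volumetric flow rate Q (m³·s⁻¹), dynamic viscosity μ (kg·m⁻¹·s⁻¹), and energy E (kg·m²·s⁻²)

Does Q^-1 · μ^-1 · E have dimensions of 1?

Sum the exponent of each base dimension across the product:
  M: −[Q]_M − [μ]_M + [E]_M = −(0) − (1) + (1) = 0
  L: −[Q]_L − [μ]_L + [E]_L = −(3) − (-1) + (2) = 0
  T: −[Q]_T − [μ]_T + [E]_T = −(-1) − (-1) + (-2) = 0
All base exponents vanish — dimensionless.

yes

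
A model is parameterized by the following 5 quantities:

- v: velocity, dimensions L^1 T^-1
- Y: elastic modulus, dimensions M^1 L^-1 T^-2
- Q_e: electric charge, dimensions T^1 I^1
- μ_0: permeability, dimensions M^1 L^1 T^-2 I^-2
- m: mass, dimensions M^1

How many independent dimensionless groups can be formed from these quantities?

There are 5 variables and 4 base dimensions (M, L, T, I).
The dimension matrix has rank 4.
Independent dimensionless groups: 5 − 4 = 1.

1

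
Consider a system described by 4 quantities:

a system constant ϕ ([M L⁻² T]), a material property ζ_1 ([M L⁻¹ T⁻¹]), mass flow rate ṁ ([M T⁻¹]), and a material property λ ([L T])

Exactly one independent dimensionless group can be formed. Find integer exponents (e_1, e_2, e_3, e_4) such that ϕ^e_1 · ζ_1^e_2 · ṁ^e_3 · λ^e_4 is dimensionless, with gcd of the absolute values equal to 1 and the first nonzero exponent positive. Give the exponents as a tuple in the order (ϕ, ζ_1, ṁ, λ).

M: e_1·(1) + e_2·(1) + e_3·(1) + e_4·(0) = 0
L: e_1·(-2) + e_2·(-1) + e_3·(0) + e_4·(1) = 0
T: e_1·(1) + e_2·(-1) + e_3·(-1) + e_4·(1) = 0
Solving this homogeneous linear system for the smallest-integer solution (first nonzero entry positive) gives (1, -4, 3, -2).

(1, -4, 3, -2)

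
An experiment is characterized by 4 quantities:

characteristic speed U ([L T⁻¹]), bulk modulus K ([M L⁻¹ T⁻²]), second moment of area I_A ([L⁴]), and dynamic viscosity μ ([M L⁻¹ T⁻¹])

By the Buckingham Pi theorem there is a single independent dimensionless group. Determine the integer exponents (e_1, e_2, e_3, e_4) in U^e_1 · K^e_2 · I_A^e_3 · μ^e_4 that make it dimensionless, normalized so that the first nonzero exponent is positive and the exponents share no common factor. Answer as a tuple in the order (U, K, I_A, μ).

M: e_1·(0) + e_2·(1) + e_3·(0) + e_4·(1) = 0
L: e_1·(1) + e_2·(-1) + e_3·(4) + e_4·(-1) = 0
T: e_1·(-1) + e_2·(-2) + e_3·(0) + e_4·(-1) = 0
Solving this homogeneous linear system for the smallest-integer solution (first nonzero entry positive) gives (4, -4, -1, 4).

(4, -4, -1, 4)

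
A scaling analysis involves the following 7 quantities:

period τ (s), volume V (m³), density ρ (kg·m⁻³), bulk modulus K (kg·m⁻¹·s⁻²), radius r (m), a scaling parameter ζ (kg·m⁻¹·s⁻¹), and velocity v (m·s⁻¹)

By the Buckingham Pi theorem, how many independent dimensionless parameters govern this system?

4

There are 7 variables and 3 base dimensions (M, L, T).
The dimension matrix has rank 3.
Independent dimensionless groups: 7 − 3 = 4.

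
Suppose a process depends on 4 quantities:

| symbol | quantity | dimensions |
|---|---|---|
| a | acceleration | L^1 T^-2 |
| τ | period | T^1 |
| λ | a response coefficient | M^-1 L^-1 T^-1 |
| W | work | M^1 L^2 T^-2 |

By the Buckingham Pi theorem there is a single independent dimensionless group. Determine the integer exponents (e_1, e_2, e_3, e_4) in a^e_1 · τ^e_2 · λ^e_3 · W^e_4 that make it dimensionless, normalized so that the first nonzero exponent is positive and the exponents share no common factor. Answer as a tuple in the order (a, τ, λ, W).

M: e_1·(0) + e_2·(0) + e_3·(-1) + e_4·(1) = 0
L: e_1·(1) + e_2·(0) + e_3·(-1) + e_4·(2) = 0
T: e_1·(-2) + e_2·(1) + e_3·(-1) + e_4·(-2) = 0
Solving this homogeneous linear system for the smallest-integer solution (first nonzero entry positive) gives (1, -1, -1, -1).

(1, -1, -1, -1)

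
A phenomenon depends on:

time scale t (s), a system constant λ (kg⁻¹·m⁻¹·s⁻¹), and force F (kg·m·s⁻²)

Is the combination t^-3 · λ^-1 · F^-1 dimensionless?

yes

Sum the exponent of each base dimension across the product:
  M: −3·[t]_M − [λ]_M − [F]_M = −3·(0) − (-1) − (1) = 0
  L: −3·[t]_L − [λ]_L − [F]_L = −3·(0) − (-1) − (1) = 0
  T: −3·[t]_T − [λ]_T − [F]_T = −3·(1) − (-1) − (-2) = 0
All base exponents vanish — dimensionless.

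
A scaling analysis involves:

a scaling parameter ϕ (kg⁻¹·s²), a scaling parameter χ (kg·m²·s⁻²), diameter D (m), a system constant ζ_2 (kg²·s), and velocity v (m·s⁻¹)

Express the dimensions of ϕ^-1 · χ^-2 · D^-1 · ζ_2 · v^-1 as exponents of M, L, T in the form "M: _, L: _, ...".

Collect each base-dimension exponent across the product:
  M: −(-1) − 2·(1) − (0) + (2) − (0) = 1
  L: −(0) − 2·(2) − (1) + (0) − (1) = -6
  T: −(2) − 2·(-2) − (0) + (1) − (-1) = 4
So the dimensions are [M L⁻⁶ T⁴].

M: 1, L: -6, T: 4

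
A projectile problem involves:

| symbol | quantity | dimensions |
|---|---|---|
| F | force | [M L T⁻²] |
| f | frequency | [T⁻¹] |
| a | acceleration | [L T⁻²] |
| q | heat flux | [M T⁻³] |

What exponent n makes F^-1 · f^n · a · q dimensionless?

-3

Balance the T exponent: (-1)·n from f, plus −(-2) + (-2) + (-3) = -3 from the rest, must sum to zero.
−n − 3 = 0, so n = -3.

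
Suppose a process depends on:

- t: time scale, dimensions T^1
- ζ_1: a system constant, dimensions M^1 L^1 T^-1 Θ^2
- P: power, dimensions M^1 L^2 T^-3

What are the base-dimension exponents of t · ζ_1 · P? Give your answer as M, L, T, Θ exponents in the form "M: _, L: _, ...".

Collect each base-dimension exponent across the product:
  M: (0) + (1) + (1) = 2
  L: (0) + (1) + (2) = 3
  T: (1) + (-1) + (-3) = -3
  Θ: (0) + (2) + (0) = 2
So the dimensions are [M² L³ T⁻³ Θ²].

M: 2, L: 3, T: -3, Θ: 2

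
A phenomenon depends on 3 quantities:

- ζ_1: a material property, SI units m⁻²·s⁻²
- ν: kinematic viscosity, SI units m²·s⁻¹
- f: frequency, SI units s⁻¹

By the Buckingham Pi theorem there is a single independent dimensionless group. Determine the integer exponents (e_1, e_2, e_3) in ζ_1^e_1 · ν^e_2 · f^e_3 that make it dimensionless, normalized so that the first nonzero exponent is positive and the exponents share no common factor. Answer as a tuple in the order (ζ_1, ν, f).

L: e_1·(-2) + e_2·(2) + e_3·(0) = 0
T: e_1·(-2) + e_2·(-1) + e_3·(-1) = 0
Solving this homogeneous linear system for the smallest-integer solution (first nonzero entry positive) gives (1, 1, -3).

(1, 1, -3)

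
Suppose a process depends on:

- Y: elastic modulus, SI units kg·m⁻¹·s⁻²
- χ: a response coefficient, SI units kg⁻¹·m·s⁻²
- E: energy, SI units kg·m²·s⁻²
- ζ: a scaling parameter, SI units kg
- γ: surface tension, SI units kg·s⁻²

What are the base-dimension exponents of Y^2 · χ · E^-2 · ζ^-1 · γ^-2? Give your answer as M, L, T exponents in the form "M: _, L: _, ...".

Collect each base-dimension exponent across the product:
  M: 2·(1) + (-1) − 2·(1) − (1) − 2·(1) = -4
  L: 2·(-1) + (1) − 2·(2) − (0) − 2·(0) = -5
  T: 2·(-2) + (-2) − 2·(-2) − (0) − 2·(-2) = 2
So the dimensions are [M⁻⁴ L⁻⁵ T²].

M: -4, L: -5, T: 2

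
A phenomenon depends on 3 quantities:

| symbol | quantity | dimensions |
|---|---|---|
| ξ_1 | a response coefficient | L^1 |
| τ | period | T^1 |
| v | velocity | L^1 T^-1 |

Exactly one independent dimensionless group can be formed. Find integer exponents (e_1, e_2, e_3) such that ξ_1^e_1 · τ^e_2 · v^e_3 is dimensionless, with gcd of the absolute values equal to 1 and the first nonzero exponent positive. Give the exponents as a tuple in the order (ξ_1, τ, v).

(1, -1, -1)

L: e_1·(1) + e_2·(0) + e_3·(1) = 0
T: e_1·(0) + e_2·(1) + e_3·(-1) = 0
Solving this homogeneous linear system for the smallest-integer solution (first nonzero entry positive) gives (1, -1, -1).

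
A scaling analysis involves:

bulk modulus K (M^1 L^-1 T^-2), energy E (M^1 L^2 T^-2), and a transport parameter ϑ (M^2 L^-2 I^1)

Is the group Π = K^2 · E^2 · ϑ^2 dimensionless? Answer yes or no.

no

Sum the exponent of each base dimension across the product:
  M: 2·[K]_M + 2·[E]_M + 2·[ϑ]_M = 2·(1) + 2·(1) + 2·(2) = 8
  L: 2·[K]_L + 2·[E]_L + 2·[ϑ]_L = 2·(-1) + 2·(2) + 2·(-2) = -2
  T: 2·[K]_T + 2·[E]_T + 2·[ϑ]_T = 2·(-2) + 2·(-2) + 2·(0) = -8
  I: 2·[K]_I + 2·[E]_I + 2·[ϑ]_I = 2·(0) + 2·(0) + 2·(1) = 2
Net dimensions [M⁸ L⁻² T⁻⁸ I²] ≠ [1] — not dimensionless.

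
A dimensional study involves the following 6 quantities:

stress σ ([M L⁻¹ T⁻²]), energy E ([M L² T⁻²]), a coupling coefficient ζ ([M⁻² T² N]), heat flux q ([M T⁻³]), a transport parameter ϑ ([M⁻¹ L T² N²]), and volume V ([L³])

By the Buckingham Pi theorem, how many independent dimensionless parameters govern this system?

There are 6 variables and 4 base dimensions (M, L, T, N).
The dimension matrix has rank 4.
Independent dimensionless groups: 6 − 4 = 2.

2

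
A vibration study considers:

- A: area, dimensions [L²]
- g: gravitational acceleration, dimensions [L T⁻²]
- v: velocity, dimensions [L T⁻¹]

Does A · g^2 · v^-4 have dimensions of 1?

yes

Sum the exponent of each base dimension across the product:
  L: [A]_L + 2·[g]_L − 4·[v]_L = (2) + 2·(1) − 4·(1) = 0
  T: [A]_T + 2·[g]_T − 4·[v]_T = (0) + 2·(-2) − 4·(-1) = 0
All base exponents vanish — dimensionless.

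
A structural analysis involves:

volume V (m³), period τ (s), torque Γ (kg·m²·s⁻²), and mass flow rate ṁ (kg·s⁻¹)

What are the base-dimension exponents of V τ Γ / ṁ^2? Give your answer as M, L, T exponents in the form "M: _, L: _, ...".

Collect each base-dimension exponent across the product:
  M: (0) + (0) + (1) − 2·(1) = -1
  L: (3) + (0) + (2) − 2·(0) = 5
  T: (0) + (1) + (-2) − 2·(-1) = 1
So the dimensions are [M⁻¹ L⁵ T].

M: -1, L: 5, T: 1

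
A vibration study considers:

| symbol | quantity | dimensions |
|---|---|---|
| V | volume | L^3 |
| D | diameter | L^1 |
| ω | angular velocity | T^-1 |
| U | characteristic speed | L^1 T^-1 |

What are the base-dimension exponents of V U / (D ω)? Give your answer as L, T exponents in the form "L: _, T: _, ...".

L: 3, T: 0

Collect each base-dimension exponent across the product:
  L: (3) − (1) − (0) + (1) = 3
  T: (0) − (0) − (-1) + (-1) = 0
So the dimensions are [L³].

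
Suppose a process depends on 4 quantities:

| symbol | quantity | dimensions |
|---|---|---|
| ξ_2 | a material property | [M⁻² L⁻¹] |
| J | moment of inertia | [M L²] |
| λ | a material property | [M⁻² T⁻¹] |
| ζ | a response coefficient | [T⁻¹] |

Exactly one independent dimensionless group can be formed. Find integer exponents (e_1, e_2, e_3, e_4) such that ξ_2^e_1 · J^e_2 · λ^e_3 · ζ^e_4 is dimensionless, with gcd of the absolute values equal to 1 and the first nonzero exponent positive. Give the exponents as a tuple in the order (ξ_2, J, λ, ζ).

M: e_1·(-2) + e_2·(1) + e_3·(-2) + e_4·(0) = 0
L: e_1·(-1) + e_2·(2) + e_3·(0) + e_4·(0) = 0
T: e_1·(0) + e_2·(0) + e_3·(-1) + e_4·(-1) = 0
Solving this homogeneous linear system for the smallest-integer solution (first nonzero entry positive) gives (4, 2, -3, 3).

(4, 2, -3, 3)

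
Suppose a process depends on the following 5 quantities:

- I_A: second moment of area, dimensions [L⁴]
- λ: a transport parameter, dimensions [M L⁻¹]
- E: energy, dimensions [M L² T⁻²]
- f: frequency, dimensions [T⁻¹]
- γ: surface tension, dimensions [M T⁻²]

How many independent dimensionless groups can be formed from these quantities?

2

There are 5 variables and 3 base dimensions (M, L, T).
The dimension matrix has rank 3.
Independent dimensionless groups: 5 − 3 = 2.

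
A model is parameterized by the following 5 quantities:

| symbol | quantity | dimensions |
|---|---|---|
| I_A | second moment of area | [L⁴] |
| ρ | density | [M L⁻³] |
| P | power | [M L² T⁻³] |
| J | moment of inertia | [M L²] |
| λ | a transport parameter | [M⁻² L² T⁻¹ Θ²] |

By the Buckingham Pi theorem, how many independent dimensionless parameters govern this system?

There are 5 variables and 4 base dimensions (M, L, T, Θ).
The dimension matrix has rank 4.
Independent dimensionless groups: 5 − 4 = 1.

1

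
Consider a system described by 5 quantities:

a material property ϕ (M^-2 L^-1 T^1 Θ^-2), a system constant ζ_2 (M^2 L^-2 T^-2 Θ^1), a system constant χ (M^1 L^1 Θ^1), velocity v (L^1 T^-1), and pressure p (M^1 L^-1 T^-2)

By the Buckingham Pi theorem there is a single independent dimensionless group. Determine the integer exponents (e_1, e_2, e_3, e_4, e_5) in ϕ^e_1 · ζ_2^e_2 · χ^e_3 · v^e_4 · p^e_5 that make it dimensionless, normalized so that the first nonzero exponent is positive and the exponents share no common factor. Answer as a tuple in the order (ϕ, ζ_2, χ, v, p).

M: e_1·(-2) + e_2·(2) + e_3·(1) + e_4·(0) + e_5·(1) = 0
L: e_1·(-1) + e_2·(-2) + e_3·(1) + e_4·(1) + e_5·(-1) = 0
T: e_1·(1) + e_2·(-2) + e_3·(0) + e_4·(-1) + e_5·(-2) = 0
Θ: e_1·(-2) + e_2·(1) + e_3·(1) + e_4·(0) + e_5·(0) = 0
Solving this homogeneous linear system for the smallest-integer solution (first nonzero entry positive) gives (1, 1, 1, 1, -1).

(1, 1, 1, 1, -1)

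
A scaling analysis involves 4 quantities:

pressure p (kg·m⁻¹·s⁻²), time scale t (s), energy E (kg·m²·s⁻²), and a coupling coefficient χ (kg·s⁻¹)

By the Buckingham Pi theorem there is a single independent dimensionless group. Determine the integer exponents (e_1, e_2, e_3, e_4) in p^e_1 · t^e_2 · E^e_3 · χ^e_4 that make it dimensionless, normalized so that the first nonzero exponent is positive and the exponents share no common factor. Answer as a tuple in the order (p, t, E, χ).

M: e_1·(1) + e_2·(0) + e_3·(1) + e_4·(1) = 0
L: e_1·(-1) + e_2·(0) + e_3·(2) + e_4·(0) = 0
T: e_1·(-2) + e_2·(1) + e_3·(-2) + e_4·(-1) = 0
Solving this homogeneous linear system for the smallest-integer solution (first nonzero entry positive) gives (2, 3, 1, -3).

(2, 3, 1, -3)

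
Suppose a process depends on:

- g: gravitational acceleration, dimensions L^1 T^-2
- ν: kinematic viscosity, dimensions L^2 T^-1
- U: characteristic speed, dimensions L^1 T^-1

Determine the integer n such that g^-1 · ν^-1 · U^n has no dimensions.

Balance the L exponent: (1)·n from U, plus −(1) − (2) = -3 from the rest, must sum to zero.
n − 3 = 0, so n = 3.

3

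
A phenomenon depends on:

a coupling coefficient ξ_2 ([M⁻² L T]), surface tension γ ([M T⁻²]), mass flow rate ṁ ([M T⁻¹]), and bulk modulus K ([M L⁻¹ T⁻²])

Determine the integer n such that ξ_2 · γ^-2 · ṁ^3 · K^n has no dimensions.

Balance the M exponent: (1)·n from K, plus (-2) − 2·(1) + 3·(1) = -1 from the rest, must sum to zero.
n − 1 = 0, so n = 1.

1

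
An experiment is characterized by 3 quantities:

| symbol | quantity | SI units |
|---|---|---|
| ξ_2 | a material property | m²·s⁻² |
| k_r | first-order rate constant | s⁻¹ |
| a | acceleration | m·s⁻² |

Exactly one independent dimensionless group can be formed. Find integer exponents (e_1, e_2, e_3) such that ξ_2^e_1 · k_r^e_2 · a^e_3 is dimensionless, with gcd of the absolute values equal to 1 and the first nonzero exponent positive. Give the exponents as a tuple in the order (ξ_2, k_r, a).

(1, 2, -2)

L: e_1·(2) + e_2·(0) + e_3·(1) = 0
T: e_1·(-2) + e_2·(-1) + e_3·(-2) = 0
Solving this homogeneous linear system for the smallest-integer solution (first nonzero entry positive) gives (1, 2, -2).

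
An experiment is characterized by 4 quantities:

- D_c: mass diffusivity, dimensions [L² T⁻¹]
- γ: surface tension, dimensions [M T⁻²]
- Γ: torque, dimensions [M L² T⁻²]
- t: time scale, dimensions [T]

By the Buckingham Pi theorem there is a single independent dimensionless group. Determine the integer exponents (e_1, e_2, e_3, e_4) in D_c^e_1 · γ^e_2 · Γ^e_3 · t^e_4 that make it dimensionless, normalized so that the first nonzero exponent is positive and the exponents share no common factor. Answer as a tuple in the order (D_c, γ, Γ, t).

(1, 1, -1, 1)

M: e_1·(0) + e_2·(1) + e_3·(1) + e_4·(0) = 0
L: e_1·(2) + e_2·(0) + e_3·(2) + e_4·(0) = 0
T: e_1·(-1) + e_2·(-2) + e_3·(-2) + e_4·(1) = 0
Solving this homogeneous linear system for the smallest-integer solution (first nonzero entry positive) gives (1, 1, -1, 1).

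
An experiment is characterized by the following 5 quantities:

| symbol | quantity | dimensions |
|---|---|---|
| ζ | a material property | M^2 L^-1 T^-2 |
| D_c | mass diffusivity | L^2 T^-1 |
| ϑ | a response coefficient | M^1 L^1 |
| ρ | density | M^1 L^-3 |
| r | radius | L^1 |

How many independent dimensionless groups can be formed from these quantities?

There are 5 variables and 3 base dimensions (M, L, T).
The dimension matrix has rank 3.
Independent dimensionless groups: 5 − 3 = 2.

2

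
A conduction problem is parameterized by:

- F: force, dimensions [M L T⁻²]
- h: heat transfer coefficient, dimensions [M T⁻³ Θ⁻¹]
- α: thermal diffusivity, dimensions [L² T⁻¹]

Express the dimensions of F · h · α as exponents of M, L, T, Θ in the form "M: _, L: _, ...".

M: 2, L: 3, T: -6, Θ: -1

Collect each base-dimension exponent across the product:
  M: (1) + (1) + (0) = 2
  L: (1) + (0) + (2) = 3
  T: (-2) + (-3) + (-1) = -6
  Θ: (0) + (-1) + (0) = -1
So the dimensions are [M² L³ T⁻⁶ Θ⁻¹].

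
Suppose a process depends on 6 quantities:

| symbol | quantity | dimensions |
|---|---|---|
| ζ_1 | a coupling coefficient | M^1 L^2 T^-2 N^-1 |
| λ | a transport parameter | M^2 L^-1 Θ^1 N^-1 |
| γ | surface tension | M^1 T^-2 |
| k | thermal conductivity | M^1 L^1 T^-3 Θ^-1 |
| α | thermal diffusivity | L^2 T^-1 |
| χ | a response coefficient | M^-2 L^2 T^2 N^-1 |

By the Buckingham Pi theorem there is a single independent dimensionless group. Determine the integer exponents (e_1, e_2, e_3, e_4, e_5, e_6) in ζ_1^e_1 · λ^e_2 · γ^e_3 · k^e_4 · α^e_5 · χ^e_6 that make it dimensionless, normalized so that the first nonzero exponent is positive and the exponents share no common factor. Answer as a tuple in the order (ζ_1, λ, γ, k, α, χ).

(2, -1, -1, -1, -1, -1)

M: e_1·(1) + e_2·(2) + e_3·(1) + e_4·(1) + e_5·(0) + e_6·(-2) = 0
L: e_1·(2) + e_2·(-1) + e_3·(0) + e_4·(1) + e_5·(2) + e_6·(2) = 0
T: e_1·(-2) + e_2·(0) + e_3·(-2) + e_4·(-3) + e_5·(-1) + e_6·(2) = 0
Θ: e_1·(0) + e_2·(1) + e_3·(0) + e_4·(-1) + e_5·(0) + e_6·(0) = 0
N: e_1·(-1) + e_2·(-1) + e_3·(0) + e_4·(0) + e_5·(0) + e_6·(-1) = 0
Solving this homogeneous linear system for the smallest-integer solution (first nonzero entry positive) gives (2, -1, -1, -1, -1, -1).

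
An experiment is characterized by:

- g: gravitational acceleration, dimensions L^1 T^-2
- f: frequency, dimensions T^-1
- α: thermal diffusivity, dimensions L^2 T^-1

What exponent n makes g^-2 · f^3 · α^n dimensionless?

Balance the L exponent: (2)·n from α, plus −2·(1) + 3·(0) = -2 from the rest, must sum to zero.
2n − 2 = 0, so n = 1.

1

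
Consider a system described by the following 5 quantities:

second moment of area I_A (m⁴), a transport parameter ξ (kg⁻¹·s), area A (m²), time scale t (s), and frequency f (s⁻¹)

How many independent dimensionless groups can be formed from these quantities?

There are 5 variables and 3 base dimensions (M, L, T).
The dimension matrix has rank 3.
Independent dimensionless groups: 5 − 3 = 2.

2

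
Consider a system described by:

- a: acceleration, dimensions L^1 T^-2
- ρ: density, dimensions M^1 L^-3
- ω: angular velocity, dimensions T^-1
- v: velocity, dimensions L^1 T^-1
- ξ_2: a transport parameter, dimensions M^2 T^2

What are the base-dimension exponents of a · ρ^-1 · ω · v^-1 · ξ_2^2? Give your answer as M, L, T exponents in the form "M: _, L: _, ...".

Collect each base-dimension exponent across the product:
  M: (0) − (1) + (0) − (0) + 2·(2) = 3
  L: (1) − (-3) + (0) − (1) + 2·(0) = 3
  T: (-2) − (0) + (-1) − (-1) + 2·(2) = 2
So the dimensions are [M³ L³ T²].

M: 3, L: 3, T: 2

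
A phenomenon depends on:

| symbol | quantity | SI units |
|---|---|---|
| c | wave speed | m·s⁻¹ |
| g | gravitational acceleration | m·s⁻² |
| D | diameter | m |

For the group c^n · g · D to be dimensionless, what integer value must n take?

Balance the L exponent: (1)·n from c, plus (1) + (1) = 2 from the rest, must sum to zero.
n + 2 = 0, so n = -2.

-2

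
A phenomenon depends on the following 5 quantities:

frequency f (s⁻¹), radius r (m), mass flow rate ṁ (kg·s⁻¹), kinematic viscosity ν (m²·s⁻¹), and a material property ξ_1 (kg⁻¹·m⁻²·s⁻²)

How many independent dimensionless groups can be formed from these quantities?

There are 5 variables and 3 base dimensions (M, L, T).
The dimension matrix has rank 3.
Independent dimensionless groups: 5 − 3 = 2.

2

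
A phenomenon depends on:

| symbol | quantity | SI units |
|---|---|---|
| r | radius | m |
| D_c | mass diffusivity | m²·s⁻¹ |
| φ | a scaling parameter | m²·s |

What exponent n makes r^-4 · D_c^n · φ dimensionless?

Balance the L exponent: (2)·n from D_c, plus −4·(1) + (2) = -2 from the rest, must sum to zero.
2n − 2 = 0, so n = 1.

1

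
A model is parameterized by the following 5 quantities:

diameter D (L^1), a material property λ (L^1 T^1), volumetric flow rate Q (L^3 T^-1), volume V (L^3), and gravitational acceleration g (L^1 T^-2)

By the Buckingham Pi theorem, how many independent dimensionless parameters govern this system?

3

There are 5 variables and 2 base dimensions (L, T).
The dimension matrix has rank 2.
Independent dimensionless groups: 5 − 2 = 3.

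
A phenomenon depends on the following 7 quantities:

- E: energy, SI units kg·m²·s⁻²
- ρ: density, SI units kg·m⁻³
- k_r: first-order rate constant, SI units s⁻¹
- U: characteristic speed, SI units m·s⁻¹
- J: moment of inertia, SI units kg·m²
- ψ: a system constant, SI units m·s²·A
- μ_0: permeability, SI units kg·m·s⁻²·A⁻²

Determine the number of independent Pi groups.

3

There are 7 variables and 4 base dimensions (M, L, T, I).
The dimension matrix has rank 4.
Independent dimensionless groups: 7 − 4 = 3.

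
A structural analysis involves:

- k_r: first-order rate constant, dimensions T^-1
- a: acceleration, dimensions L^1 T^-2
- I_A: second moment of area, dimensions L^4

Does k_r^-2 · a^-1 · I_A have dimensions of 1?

Sum the exponent of each base dimension across the product:
  L: −2·[k_r]_L − [a]_L + [I_A]_L = −2·(0) − (1) + (4) = 3
  T: −2·[k_r]_T − [a]_T + [I_A]_T = −2·(-1) − (-2) + (0) = 4
Net dimensions [L³ T⁴] ≠ [1] — not dimensionless.

no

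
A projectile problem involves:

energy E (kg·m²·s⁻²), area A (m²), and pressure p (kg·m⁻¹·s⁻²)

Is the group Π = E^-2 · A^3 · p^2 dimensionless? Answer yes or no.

yes

Sum the exponent of each base dimension across the product:
  M: −2·[E]_M + 3·[A]_M + 2·[p]_M = −2·(1) + 3·(0) + 2·(1) = 0
  L: −2·[E]_L + 3·[A]_L + 2·[p]_L = −2·(2) + 3·(2) + 2·(-1) = 0
  T: −2·[E]_T + 3·[A]_T + 2·[p]_T = −2·(-2) + 3·(0) + 2·(-2) = 0
All base exponents vanish — dimensionless.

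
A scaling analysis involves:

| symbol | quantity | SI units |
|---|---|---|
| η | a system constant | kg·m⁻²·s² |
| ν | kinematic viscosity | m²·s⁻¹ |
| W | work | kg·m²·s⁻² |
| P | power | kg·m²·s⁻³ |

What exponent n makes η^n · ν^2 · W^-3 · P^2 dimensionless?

Balance the M exponent: (1)·n from η, plus 2·(0) − 3·(1) + 2·(1) = -1 from the rest, must sum to zero.
n − 1 = 0, so n = 1.

1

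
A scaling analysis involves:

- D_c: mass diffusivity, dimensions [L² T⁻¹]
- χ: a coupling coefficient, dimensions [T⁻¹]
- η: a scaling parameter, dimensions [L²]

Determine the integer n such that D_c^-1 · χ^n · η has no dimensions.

1

Balance the T exponent: (-1)·n from χ, plus −(-1) + (0) = 1 from the rest, must sum to zero.
−n + 1 = 0, so n = 1.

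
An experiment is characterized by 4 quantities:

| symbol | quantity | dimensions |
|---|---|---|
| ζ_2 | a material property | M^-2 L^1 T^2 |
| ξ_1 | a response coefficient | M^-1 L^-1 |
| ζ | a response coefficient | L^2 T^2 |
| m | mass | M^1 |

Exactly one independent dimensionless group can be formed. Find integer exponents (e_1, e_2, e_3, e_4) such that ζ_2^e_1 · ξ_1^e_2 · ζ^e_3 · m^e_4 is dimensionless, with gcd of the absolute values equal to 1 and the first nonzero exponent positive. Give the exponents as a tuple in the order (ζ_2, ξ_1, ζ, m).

M: e_1·(-2) + e_2·(-1) + e_3·(0) + e_4·(1) = 0
L: e_1·(1) + e_2·(-1) + e_3·(2) + e_4·(0) = 0
T: e_1·(2) + e_2·(0) + e_3·(2) + e_4·(0) = 0
Solving this homogeneous linear system for the smallest-integer solution (first nonzero entry positive) gives (1, -1, -1, 1).

(1, -1, -1, 1)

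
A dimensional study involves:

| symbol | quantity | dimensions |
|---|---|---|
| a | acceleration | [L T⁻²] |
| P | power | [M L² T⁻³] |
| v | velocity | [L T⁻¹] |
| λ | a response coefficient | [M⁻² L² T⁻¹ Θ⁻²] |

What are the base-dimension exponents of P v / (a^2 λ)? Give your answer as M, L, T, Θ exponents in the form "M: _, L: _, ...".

Collect each base-dimension exponent across the product:
  M: −2·(0) + (1) + (0) − (-2) = 3
  L: −2·(1) + (2) + (1) − (2) = -1
  T: −2·(-2) + (-3) + (-1) − (-1) = 1
  Θ: −2·(0) + (0) + (0) − (-2) = 2
So the dimensions are [M³ L⁻¹ T Θ²].

M: 3, L: -1, T: 1, Θ: 2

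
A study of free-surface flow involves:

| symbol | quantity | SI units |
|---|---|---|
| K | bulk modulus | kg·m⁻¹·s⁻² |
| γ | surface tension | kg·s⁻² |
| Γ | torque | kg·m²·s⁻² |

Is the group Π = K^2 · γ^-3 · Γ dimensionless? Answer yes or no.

Sum the exponent of each base dimension across the product:
  M: 2·[K]_M − 3·[γ]_M + [Γ]_M = 2·(1) − 3·(1) + (1) = 0
  L: 2·[K]_L − 3·[γ]_L + [Γ]_L = 2·(-1) − 3·(0) + (2) = 0
  T: 2·[K]_T − 3·[γ]_T + [Γ]_T = 2·(-2) − 3·(-2) + (-2) = 0
All base exponents vanish — dimensionless.

yes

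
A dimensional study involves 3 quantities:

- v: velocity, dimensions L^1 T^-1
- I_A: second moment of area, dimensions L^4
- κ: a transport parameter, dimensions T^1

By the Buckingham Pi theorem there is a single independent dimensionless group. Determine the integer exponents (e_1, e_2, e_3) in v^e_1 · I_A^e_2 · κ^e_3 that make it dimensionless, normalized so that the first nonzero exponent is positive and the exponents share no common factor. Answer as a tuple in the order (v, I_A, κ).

(4, -1, 4)

L: e_1·(1) + e_2·(4) + e_3·(0) = 0
T: e_1·(-1) + e_2·(0) + e_3·(1) = 0
Solving this homogeneous linear system for the smallest-integer solution (first nonzero entry positive) gives (4, -1, 4).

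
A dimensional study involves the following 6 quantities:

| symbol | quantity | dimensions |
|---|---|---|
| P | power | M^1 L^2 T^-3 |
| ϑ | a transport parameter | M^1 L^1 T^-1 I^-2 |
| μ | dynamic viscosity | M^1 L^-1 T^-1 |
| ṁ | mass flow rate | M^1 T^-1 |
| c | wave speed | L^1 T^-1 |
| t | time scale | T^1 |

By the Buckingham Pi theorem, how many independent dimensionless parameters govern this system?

2

There are 6 variables and 4 base dimensions (M, L, T, I).
The dimension matrix has rank 4.
Independent dimensionless groups: 6 − 4 = 2.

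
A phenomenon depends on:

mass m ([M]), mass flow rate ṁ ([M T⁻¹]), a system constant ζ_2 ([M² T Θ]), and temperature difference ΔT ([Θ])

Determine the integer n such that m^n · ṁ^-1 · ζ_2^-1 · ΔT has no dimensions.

3

Balance the M exponent: (1)·n from m, plus −(1) − (2) + (0) = -3 from the rest, must sum to zero.
n − 3 = 0, so n = 3.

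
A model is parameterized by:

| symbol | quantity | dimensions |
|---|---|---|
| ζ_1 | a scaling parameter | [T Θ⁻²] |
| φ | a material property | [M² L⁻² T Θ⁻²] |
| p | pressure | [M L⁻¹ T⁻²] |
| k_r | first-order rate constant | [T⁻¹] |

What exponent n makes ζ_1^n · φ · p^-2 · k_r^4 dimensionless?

Balance the T exponent: (1)·n from ζ_1, plus (1) − 2·(-2) + 4·(-1) = 1 from the rest, must sum to zero.
n + 1 = 0, so n = -1.

-1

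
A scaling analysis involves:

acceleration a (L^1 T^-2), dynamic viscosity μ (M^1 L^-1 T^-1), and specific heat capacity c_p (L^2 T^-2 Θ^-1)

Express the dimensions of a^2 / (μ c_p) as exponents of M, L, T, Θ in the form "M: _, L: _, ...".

M: -1, L: 1, T: -1, Θ: 1

Collect each base-dimension exponent across the product:
  M: 2·(0) − (1) − (0) = -1
  L: 2·(1) − (-1) − (2) = 1
  T: 2·(-2) − (-1) − (-2) = -1
  Θ: 2·(0) − (0) − (-1) = 1
So the dimensions are [M⁻¹ L T⁻¹ Θ].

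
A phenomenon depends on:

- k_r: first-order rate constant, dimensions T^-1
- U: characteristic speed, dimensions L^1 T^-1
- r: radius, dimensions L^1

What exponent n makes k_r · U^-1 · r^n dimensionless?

1

Balance the L exponent: (1)·n from r, plus (0) − (1) = -1 from the rest, must sum to zero.
n − 1 = 0, so n = 1.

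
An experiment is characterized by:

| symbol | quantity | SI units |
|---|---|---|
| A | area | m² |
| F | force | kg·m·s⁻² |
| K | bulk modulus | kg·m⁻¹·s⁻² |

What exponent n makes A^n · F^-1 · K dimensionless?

1

Balance the L exponent: (2)·n from A, plus −(1) + (-1) = -2 from the rest, must sum to zero.
2n − 2 = 0, so n = 1.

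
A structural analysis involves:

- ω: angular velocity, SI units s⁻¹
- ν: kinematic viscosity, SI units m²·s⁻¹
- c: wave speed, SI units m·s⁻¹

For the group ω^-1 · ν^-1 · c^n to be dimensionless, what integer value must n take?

Balance the L exponent: (1)·n from c, plus −(0) − (2) = -2 from the rest, must sum to zero.
n − 2 = 0, so n = 2.

2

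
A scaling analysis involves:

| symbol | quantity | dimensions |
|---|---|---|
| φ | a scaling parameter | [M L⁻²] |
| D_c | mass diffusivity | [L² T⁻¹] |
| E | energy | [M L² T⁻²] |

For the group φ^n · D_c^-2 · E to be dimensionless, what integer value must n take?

-1

Balance the M exponent: (1)·n from φ, plus −2·(0) + (1) = 1 from the rest, must sum to zero.
n + 1 = 0, so n = -1.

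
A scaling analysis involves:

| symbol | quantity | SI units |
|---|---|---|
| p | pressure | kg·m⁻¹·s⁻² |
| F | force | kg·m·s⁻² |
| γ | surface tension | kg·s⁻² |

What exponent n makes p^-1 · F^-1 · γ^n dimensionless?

2

Balance the M exponent: (1)·n from γ, plus −(1) − (1) = -2 from the rest, must sum to zero.
n − 2 = 0, so n = 2.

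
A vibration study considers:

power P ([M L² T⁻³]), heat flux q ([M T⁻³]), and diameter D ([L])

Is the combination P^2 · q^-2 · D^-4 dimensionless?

Sum the exponent of each base dimension across the product:
  M: 2·[P]_M − 2·[q]_M − 4·[D]_M = 2·(1) − 2·(1) − 4·(0) = 0
  L: 2·[P]_L − 2·[q]_L − 4·[D]_L = 2·(2) − 2·(0) − 4·(1) = 0
  T: 2·[P]_T − 2·[q]_T − 4·[D]_T = 2·(-3) − 2·(-3) − 4·(0) = 0
All base exponents vanish — dimensionless.

yes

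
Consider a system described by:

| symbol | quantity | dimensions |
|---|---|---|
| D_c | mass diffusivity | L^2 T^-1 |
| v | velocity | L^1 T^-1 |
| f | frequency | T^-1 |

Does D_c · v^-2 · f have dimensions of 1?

yes

Sum the exponent of each base dimension across the product:
  L: [D_c]_L − 2·[v]_L + [f]_L = (2) − 2·(1) + (0) = 0
  T: [D_c]_T − 2·[v]_T + [f]_T = (-1) − 2·(-1) + (-1) = 0
All base exponents vanish — dimensionless.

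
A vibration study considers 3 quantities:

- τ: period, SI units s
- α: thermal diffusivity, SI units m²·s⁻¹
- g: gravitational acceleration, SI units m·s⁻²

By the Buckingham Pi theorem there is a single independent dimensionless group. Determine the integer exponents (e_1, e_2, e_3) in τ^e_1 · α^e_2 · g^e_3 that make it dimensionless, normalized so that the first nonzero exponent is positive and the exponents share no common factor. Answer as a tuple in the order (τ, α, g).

L: e_1·(0) + e_2·(2) + e_3·(1) = 0
T: e_1·(1) + e_2·(-1) + e_3·(-2) = 0
Solving this homogeneous linear system for the smallest-integer solution (first nonzero entry positive) gives (3, -1, 2).

(3, -1, 2)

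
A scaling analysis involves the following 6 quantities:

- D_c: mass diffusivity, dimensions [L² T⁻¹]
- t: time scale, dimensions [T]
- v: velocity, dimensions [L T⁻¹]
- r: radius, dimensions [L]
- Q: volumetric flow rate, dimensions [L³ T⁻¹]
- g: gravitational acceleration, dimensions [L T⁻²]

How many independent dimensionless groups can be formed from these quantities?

There are 6 variables and 2 base dimensions (L, T).
The dimension matrix has rank 2.
Independent dimensionless groups: 6 − 2 = 4.

4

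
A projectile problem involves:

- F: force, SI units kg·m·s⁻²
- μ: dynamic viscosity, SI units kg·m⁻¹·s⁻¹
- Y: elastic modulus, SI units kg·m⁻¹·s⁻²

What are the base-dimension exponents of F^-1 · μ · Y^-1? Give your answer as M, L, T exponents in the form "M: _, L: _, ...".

M: -1, L: -1, T: 3

Collect each base-dimension exponent across the product:
  M: −(1) + (1) − (1) = -1
  L: −(1) + (-1) − (-1) = -1
  T: −(-2) + (-1) − (-2) = 3
So the dimensions are [M⁻¹ L⁻¹ T³].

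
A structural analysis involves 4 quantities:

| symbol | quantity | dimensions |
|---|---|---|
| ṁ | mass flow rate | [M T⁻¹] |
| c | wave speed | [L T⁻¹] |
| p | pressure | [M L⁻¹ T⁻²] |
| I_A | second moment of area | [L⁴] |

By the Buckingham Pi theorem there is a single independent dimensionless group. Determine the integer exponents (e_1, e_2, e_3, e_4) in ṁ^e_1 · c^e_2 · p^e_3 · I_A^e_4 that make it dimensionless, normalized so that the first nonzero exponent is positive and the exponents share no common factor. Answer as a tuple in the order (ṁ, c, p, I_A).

(2, 2, -2, -1)

M: e_1·(1) + e_2·(0) + e_3·(1) + e_4·(0) = 0
L: e_1·(0) + e_2·(1) + e_3·(-1) + e_4·(4) = 0
T: e_1·(-1) + e_2·(-1) + e_3·(-2) + e_4·(0) = 0
Solving this homogeneous linear system for the smallest-integer solution (first nonzero entry positive) gives (2, 2, -2, -1).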